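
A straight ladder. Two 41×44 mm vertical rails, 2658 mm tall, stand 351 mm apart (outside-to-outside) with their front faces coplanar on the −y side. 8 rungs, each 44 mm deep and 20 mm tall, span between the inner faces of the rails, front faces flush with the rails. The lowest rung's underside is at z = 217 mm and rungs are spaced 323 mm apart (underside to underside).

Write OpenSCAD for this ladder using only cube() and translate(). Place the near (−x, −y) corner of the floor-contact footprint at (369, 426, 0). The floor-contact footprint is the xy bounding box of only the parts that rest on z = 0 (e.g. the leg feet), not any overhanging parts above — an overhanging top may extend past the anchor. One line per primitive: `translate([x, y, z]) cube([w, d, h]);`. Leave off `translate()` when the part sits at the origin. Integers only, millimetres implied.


translate([369, 426, 0]) cube([41, 44, 2658]);
translate([679, 426, 0]) cube([41, 44, 2658]);
translate([410, 426, 217]) cube([269, 44, 20]);
translate([410, 426, 540]) cube([269, 44, 20]);
translate([410, 426, 863]) cube([269, 44, 20]);
translate([410, 426, 1186]) cube([269, 44, 20]);
translate([410, 426, 1509]) cube([269, 44, 20]);
translate([410, 426, 1832]) cube([269, 44, 20]);
translate([410, 426, 2155]) cube([269, 44, 20]);
translate([410, 426, 2478]) cube([269, 44, 20]);


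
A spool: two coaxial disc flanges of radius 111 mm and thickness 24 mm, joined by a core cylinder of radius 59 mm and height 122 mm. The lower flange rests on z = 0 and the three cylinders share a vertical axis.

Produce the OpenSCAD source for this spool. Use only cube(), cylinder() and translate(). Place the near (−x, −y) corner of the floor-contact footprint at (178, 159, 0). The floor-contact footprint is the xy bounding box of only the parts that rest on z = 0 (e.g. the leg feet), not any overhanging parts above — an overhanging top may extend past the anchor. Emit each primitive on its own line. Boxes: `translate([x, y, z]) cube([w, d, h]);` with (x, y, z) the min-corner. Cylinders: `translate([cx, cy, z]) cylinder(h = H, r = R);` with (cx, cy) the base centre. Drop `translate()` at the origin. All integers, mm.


translate([289, 270, 0]) cylinder(h = 24, r = 111);
translate([289, 270, 24]) cylinder(h = 122, r = 59);
translate([289, 270, 146]) cylinder(h = 24, r = 111);


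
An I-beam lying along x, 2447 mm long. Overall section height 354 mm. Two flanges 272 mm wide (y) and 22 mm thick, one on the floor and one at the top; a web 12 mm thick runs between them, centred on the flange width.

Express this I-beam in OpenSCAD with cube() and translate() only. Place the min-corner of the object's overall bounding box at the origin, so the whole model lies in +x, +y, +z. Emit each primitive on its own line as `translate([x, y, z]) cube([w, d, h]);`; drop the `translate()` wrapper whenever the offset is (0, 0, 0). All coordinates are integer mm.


cube([2447, 272, 22]);
translate([0, 130, 22]) cube([2447, 12, 310]);
translate([0, 0, 332]) cube([2447, 272, 22]);


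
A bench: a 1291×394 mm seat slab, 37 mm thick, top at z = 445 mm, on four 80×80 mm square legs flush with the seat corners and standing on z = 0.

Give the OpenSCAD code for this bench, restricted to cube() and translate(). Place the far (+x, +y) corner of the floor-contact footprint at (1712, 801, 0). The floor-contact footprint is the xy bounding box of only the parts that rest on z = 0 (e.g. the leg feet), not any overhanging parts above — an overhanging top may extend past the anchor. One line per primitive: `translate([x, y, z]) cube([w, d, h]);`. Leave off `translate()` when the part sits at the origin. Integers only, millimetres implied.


// leg_h = 445 − 37 = 408
translate([421, 407, 408]) cube([1291, 394, 37]);
translate([421, 407, 0]) cube([80, 80, 408]);
translate([421, 721, 0]) cube([80, 80, 408]);
translate([1632, 407, 0]) cube([80, 80, 408]);
translate([1632, 721, 0]) cube([80, 80, 408]);


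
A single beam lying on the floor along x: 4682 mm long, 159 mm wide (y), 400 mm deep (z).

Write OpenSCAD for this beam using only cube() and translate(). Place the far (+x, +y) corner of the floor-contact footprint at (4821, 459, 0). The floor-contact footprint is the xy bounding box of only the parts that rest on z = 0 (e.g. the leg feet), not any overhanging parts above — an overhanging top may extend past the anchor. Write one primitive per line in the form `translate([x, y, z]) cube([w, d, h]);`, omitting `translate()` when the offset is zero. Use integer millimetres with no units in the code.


translate([139, 300, 0]) cube([4682, 159, 400]);


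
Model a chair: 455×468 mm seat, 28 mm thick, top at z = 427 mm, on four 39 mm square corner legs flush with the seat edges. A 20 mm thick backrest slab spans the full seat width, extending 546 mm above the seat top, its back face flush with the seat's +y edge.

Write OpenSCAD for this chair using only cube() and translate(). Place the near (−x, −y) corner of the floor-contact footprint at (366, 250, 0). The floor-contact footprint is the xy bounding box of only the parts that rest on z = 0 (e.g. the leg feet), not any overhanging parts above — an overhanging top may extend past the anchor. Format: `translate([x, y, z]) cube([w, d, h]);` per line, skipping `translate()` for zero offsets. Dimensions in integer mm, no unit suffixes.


translate([366, 250, 399]) cube([455, 468, 28]);
translate([366, 250, 0]) cube([39, 39, 399]);
translate([782, 250, 0]) cube([39, 39, 399]);
translate([366, 679, 0]) cube([39, 39, 399]);
translate([782, 679, 0]) cube([39, 39, 399]);
translate([366, 698, 427]) cube([455, 20, 546]);


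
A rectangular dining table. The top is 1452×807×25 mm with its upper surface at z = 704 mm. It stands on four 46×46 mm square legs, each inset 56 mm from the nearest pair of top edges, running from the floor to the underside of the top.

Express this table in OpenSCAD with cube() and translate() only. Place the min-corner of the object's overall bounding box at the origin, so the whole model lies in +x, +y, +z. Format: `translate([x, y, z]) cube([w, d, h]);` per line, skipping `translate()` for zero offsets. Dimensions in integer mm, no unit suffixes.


translate([0, 0, 679]) cube([1452, 807, 25]);
translate([56, 56, 0]) cube([46, 46, 679]);
translate([1350, 56, 0]) cube([46, 46, 679]);
translate([56, 705, 0]) cube([46, 46, 679]);
translate([1350, 705, 0]) cube([46, 46, 679]);


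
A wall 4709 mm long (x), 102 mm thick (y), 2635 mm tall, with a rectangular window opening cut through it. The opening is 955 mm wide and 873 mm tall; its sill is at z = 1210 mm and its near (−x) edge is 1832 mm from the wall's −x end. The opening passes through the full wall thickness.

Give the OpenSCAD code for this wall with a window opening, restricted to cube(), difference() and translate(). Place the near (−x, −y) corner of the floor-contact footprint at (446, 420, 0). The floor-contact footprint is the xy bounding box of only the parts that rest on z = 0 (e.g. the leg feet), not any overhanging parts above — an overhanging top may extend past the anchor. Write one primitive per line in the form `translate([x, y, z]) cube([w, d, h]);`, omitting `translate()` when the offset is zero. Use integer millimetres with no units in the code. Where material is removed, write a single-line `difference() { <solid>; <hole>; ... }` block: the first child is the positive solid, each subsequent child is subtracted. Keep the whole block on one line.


difference() { translate([446, 420, 0]) cube([4709, 102, 2635]); translate([2278, 420, 1210]) cube([955, 102, 873]); }


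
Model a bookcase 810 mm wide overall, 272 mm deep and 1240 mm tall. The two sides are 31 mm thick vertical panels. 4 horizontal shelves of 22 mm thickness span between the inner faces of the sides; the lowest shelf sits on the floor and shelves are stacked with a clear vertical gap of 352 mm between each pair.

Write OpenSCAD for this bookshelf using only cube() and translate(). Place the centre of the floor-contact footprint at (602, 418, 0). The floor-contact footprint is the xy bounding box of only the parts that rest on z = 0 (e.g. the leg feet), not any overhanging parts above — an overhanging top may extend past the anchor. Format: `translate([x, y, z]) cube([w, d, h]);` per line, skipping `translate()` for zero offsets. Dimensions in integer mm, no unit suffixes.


translate([197, 282, 0]) cube([31, 272, 1240]);
translate([976, 282, 0]) cube([31, 272, 1240]);
translate([228, 282, 0]) cube([748, 272, 22]);
translate([228, 282, 374]) cube([748, 272, 22]);
translate([228, 282, 748]) cube([748, 272, 22]);
translate([228, 282, 1122]) cube([748, 272, 22]);


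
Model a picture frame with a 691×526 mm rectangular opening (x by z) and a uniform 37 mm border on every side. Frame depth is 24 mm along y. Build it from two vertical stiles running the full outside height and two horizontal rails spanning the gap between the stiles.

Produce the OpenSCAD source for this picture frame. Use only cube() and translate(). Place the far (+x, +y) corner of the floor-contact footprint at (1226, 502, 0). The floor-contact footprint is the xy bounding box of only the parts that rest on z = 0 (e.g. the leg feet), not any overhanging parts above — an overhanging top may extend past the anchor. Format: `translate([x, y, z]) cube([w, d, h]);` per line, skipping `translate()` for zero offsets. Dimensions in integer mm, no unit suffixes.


translate([461, 478, 0]) cube([37, 24, 600]);
translate([1189, 478, 0]) cube([37, 24, 600]);
translate([498, 478, 0]) cube([691, 24, 37]);
translate([498, 478, 563]) cube([691, 24, 37]);


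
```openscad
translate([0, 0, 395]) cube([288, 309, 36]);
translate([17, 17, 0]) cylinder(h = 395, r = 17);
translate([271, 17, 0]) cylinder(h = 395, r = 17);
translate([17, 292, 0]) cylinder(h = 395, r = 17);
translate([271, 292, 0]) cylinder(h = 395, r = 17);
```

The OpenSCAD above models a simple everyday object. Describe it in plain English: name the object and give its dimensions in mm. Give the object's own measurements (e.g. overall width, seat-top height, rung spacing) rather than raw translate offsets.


A four-legged stool. The seat is a 288×309×36 mm slab whose top surface is at z = 431 mm; four round legs, each 34 mm in diameter, run from the floor (z = 0) to the underside of the seat, each leg's axis is inset half a diameter from the nearest pair of seat edges (so the leg's bounding box is flush with the corner).


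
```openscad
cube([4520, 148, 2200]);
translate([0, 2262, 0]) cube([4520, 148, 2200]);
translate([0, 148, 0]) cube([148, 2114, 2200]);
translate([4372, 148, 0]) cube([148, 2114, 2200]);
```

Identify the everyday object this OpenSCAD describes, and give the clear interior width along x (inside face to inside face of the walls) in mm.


A house (or room) frame. The interior width is 4224 mm.

Four 2200 mm walls enclosing a rectangle with no floor or roof — a room or house frame. Outside width is 4520 mm and wall thickness is 148 mm, so the interior width is 4520 − 2 × 148 = 4224 mm.


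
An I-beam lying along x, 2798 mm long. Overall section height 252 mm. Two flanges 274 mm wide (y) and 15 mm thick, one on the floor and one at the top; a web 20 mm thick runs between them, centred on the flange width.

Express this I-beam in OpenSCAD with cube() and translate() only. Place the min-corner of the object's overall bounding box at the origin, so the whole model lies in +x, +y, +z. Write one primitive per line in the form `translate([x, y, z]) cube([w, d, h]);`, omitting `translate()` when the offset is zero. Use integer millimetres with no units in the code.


cube([2798, 274, 15]);
translate([0, 127, 15]) cube([2798, 20, 222]);
translate([0, 0, 237]) cube([2798, 274, 15]);


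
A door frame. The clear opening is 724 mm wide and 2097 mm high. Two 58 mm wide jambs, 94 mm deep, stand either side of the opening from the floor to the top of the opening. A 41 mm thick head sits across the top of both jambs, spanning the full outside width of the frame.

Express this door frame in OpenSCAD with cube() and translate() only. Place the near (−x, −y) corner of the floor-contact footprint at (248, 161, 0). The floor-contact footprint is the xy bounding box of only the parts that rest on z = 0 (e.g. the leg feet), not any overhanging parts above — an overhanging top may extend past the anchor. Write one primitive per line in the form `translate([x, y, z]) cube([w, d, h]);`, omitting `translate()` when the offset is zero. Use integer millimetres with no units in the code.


translate([248, 161, 0]) cube([58, 94, 2097]);
translate([1030, 161, 0]) cube([58, 94, 2097]);
translate([248, 161, 2097]) cube([840, 94, 41]);


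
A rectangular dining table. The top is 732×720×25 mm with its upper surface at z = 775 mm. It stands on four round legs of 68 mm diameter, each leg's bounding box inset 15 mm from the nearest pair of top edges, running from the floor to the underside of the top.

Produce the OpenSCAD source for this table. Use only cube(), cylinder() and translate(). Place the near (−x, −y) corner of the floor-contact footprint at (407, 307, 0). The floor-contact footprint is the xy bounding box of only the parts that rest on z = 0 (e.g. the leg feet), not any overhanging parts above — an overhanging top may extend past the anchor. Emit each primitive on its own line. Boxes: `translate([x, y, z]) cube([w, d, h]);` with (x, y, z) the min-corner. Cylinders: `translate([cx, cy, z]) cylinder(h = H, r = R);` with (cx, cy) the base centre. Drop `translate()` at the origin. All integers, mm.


// leg_h = 775 - 25 = 750
translate([392, 292, 750]) cube([732, 720, 25]);
translate([441, 341, 0]) cylinder(h = 750, r = 34);
translate([1075, 341, 0]) cylinder(h = 750, r = 34);
translate([441, 963, 0]) cylinder(h = 750, r = 34);
translate([1075, 963, 0]) cylinder(h = 750, r = 34);


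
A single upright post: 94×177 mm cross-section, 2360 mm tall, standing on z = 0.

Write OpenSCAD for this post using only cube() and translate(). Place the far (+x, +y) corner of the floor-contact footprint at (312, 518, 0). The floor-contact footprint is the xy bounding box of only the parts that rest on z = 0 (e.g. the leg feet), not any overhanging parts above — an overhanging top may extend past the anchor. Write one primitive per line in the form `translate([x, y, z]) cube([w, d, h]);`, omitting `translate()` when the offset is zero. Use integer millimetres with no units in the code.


translate([218, 341, 0]) cube([94, 177, 2360]);


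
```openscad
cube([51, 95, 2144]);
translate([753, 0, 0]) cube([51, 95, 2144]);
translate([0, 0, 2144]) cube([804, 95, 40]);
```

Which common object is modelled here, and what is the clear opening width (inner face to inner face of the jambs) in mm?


A door frame. The clear opening width is 702 mm.

Two 2144 mm tall posts with a header on top — a door frame. The left jamb is 51 mm wide at x = 0; the right jamb starts at x = 753. The clear opening is 753 − 51 = 702 mm.


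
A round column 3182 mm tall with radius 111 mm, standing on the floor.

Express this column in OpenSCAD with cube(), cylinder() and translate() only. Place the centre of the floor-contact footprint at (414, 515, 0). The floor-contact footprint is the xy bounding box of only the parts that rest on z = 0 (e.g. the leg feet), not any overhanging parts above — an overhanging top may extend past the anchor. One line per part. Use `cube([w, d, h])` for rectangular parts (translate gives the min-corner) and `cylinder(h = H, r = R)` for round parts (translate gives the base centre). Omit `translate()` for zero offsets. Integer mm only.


translate([414, 515, 0]) cylinder(h = 3182, r = 111);


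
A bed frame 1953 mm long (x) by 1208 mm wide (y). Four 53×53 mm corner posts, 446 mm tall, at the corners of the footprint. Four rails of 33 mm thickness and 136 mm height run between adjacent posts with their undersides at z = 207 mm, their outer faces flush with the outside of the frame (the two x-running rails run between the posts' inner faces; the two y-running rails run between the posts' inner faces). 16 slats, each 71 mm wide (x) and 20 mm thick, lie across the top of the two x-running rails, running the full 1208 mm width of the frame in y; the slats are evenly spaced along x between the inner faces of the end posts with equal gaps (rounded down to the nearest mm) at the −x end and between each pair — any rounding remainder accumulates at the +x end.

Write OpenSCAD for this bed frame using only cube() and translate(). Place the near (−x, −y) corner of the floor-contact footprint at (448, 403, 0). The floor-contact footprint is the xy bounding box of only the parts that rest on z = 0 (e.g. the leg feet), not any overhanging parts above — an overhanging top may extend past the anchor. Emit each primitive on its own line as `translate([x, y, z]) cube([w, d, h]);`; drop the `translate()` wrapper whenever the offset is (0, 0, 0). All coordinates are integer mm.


translate([448, 403, 0]) cube([53, 53, 446]);
translate([448, 1558, 0]) cube([53, 53, 446]);
translate([2348, 403, 0]) cube([53, 53, 446]);
translate([2348, 1558, 0]) cube([53, 53, 446]);
translate([501, 403, 207]) cube([1847, 33, 136]);
translate([501, 1578, 207]) cube([1847, 33, 136]);
translate([448, 456, 207]) cube([33, 1102, 136]);
translate([2368, 456, 207]) cube([33, 1102, 136]);
translate([542, 403, 343]) cube([71, 1208, 20]);
translate([654, 403, 343]) cube([71, 1208, 20]);
translate([766, 403, 343]) cube([71, 1208, 20]);
translate([878, 403, 343]) cube([71, 1208, 20]);
translate([990, 403, 343]) cube([71, 1208, 20]);
translate([1102, 403, 343]) cube([71, 1208, 20]);
translate([1214, 403, 343]) cube([71, 1208, 20]);
translate([1326, 403, 343]) cube([71, 1208, 20]);
translate([1438, 403, 343]) cube([71, 1208, 20]);
translate([1550, 403, 343]) cube([71, 1208, 20]);
translate([1662, 403, 343]) cube([71, 1208, 20]);
translate([1774, 403, 343]) cube([71, 1208, 20]);
translate([1886, 403, 343]) cube([71, 1208, 20]);
translate([1998, 403, 343]) cube([71, 1208, 20]);
translate([2110, 403, 343]) cube([71, 1208, 20]);
translate([2222, 403, 343]) cube([71, 1208, 20]);


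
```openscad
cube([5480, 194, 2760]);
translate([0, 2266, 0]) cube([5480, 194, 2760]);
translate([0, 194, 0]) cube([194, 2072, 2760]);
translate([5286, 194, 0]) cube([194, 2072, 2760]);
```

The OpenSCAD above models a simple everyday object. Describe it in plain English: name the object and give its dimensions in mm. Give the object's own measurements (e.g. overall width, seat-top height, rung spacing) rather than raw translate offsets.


The wall frame of a small rectangular building: four walls, each 2760 mm tall and 194 mm thick, enclosing a footprint 5480 mm (x) by 2460 mm (y) outside-to-outside, with no floor or roof. The front and back walls (the −y and +y sides) span the full width; the two side walls fit between them.


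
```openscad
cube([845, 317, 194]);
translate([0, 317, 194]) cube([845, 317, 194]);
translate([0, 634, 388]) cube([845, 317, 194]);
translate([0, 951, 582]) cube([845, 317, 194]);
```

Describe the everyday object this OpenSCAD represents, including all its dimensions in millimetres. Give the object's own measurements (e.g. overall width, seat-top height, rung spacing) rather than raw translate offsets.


A straight staircase of 4 solid steps. Each step is 845 mm wide (x), 317 mm deep (y, the going) and 194 mm tall (the rise). The first step rests on the floor; each subsequent step sits one going further in +y and one rise higher in +z, directly behind and above the previous step with no overlap.


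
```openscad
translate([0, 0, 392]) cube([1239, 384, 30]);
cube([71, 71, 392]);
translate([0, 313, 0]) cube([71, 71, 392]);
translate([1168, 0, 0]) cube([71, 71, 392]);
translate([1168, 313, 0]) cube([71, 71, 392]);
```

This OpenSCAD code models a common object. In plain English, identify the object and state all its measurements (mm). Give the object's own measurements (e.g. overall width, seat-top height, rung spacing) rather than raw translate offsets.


A long wooden bench with a 1239 mm (x) × 384 mm (y) seat, 30 mm thick, its top surface 422 mm above the floor. Four 71 mm square legs at the seat corners, flush with the edges, run from z = 0 to the seat underside.


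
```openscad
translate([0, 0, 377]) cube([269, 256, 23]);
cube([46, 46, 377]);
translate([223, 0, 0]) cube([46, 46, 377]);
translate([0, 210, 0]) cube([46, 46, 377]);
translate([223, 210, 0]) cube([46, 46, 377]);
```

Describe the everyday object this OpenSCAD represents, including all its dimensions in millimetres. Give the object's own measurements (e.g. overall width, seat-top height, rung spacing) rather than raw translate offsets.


A four-legged stool. The seat is a 269×256×23 mm slab whose top surface is at z = 400 mm; four square legs, each 46×46 mm in cross-section, run from the floor (z = 0) to the underside of the seat, each flush with a corner of the seat.


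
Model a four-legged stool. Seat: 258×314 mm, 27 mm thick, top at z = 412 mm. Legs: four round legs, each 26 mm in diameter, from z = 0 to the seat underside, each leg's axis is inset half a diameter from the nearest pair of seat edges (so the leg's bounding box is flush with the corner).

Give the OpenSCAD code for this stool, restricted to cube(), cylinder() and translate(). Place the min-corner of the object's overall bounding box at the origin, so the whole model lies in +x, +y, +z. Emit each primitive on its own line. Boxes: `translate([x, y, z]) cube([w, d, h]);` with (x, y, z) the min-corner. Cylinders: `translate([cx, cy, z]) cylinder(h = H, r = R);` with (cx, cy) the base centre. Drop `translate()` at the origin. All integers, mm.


translate([0, 0, 385]) cube([258, 314, 27]);
translate([13, 13, 0]) cylinder(h = 385, r = 13);
translate([245, 13, 0]) cylinder(h = 385, r = 13);
translate([13, 301, 0]) cylinder(h = 385, r = 13);
translate([245, 301, 0]) cylinder(h = 385, r = 13);


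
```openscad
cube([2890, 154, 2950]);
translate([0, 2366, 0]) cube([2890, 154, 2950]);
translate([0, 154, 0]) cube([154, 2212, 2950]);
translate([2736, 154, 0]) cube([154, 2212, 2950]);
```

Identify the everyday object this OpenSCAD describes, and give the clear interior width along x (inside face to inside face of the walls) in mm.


A house (or room) frame. The interior width is 2582 mm.

Four 2950 mm walls enclosing a rectangle with no floor or roof — a room or house frame. Outside width is 2890 mm and wall thickness is 154 mm, so the interior width is 2890 − 2 × 154 = 2582 mm.


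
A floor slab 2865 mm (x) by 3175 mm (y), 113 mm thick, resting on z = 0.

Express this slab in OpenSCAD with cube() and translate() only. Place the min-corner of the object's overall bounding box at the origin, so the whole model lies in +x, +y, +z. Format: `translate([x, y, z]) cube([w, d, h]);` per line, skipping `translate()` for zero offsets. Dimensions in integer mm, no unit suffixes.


cube([2865, 3175, 113]);


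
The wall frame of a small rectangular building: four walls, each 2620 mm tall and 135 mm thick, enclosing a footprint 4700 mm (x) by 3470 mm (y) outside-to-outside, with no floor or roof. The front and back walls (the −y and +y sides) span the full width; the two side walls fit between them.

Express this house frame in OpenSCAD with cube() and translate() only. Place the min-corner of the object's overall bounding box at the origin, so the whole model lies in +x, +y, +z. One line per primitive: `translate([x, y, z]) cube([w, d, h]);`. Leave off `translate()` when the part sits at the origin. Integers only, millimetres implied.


cube([4700, 135, 2620]);
translate([0, 3335, 0]) cube([4700, 135, 2620]);
translate([0, 135, 0]) cube([135, 3200, 2620]);
translate([4565, 135, 0]) cube([135, 3200, 2620]);


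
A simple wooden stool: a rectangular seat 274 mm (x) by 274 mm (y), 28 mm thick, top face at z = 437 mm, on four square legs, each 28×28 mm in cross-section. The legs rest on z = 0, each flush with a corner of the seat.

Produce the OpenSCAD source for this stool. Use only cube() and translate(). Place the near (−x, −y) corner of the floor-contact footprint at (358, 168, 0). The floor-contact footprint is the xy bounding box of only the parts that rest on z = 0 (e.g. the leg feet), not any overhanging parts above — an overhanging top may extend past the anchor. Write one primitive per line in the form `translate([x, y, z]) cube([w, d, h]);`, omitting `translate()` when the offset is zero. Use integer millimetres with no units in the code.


// leg_h = 437 - 28 = 409
translate([358, 168, 409]) cube([274, 274, 28]);
translate([358, 168, 0]) cube([28, 28, 409]);
translate([604, 168, 0]) cube([28, 28, 409]);
translate([358, 414, 0]) cube([28, 28, 409]);
translate([604, 414, 0]) cube([28, 28, 409]);


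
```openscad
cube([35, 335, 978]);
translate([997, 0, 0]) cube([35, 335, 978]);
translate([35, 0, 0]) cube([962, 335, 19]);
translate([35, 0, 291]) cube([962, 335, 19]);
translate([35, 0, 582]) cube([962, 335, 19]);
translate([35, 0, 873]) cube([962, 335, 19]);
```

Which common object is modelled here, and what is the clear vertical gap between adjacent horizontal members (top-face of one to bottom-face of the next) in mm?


A bookshelf. The clear shelf gap is 272 mm.

Two tall side panels with 4 horizontal boards between them — a bookshelf. The first two shelf undersides are at z = 0 and z = 291; with shelf thickness 19, the clear gap is 291 − 0 − 19 = 272 mm.


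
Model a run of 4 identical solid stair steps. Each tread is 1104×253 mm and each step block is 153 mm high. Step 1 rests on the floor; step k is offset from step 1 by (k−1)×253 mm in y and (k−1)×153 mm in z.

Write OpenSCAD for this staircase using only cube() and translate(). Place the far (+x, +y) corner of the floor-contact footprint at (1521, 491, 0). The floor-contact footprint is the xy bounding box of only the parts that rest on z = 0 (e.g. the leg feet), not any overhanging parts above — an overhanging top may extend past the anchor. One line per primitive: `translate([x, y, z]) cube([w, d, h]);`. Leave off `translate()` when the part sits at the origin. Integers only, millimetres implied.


translate([417, 238, 0]) cube([1104, 253, 153]);
translate([417, 491, 153]) cube([1104, 253, 153]);
translate([417, 744, 306]) cube([1104, 253, 153]);
translate([417, 997, 459]) cube([1104, 253, 153]);


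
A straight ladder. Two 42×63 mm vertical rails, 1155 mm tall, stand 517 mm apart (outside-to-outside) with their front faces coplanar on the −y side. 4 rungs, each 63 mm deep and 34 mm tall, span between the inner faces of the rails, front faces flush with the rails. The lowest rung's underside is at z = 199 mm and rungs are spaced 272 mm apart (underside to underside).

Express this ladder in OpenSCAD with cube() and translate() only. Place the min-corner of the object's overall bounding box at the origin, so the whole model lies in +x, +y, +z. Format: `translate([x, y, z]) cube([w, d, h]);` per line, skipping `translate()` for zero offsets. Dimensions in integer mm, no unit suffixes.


cube([42, 63, 1155]);
translate([475, 0, 0]) cube([42, 63, 1155]);
translate([42, 0, 199]) cube([433, 63, 34]);
translate([42, 0, 471]) cube([433, 63, 34]);
translate([42, 0, 743]) cube([433, 63, 34]);
translate([42, 0, 1015]) cube([433, 63, 34]);


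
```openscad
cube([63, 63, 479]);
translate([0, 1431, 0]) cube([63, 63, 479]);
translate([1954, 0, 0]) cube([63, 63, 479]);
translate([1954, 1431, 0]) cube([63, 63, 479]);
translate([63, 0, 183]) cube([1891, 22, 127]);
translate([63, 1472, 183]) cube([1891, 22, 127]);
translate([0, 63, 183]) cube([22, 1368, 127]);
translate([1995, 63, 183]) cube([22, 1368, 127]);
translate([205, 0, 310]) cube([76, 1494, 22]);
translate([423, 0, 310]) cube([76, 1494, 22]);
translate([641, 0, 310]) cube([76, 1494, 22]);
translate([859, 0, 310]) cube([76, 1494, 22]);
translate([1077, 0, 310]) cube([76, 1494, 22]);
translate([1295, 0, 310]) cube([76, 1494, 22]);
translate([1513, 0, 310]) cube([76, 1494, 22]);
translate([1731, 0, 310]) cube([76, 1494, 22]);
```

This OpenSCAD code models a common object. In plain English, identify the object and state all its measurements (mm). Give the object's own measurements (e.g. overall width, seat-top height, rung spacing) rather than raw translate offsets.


A bed frame 2017 mm long (x) by 1494 mm wide (y). Four 63×63 mm corner posts, 479 mm tall, at the corners of the footprint. Four rails of 22 mm thickness and 127 mm height run between adjacent posts with their undersides at z = 183 mm, their outer faces flush with the outside of the frame (the two x-running rails run between the posts' inner faces; the two y-running rails run between the posts' inner faces). 8 slats, each 76 mm wide (x) and 22 mm thick, lie across the top of the two x-running rails, running the full 1494 mm width of the frame in y; along x they sit between the end posts with a 142 mm gap after the −x posts and between neighbouring slats, leaving 147 mm before the +x posts.


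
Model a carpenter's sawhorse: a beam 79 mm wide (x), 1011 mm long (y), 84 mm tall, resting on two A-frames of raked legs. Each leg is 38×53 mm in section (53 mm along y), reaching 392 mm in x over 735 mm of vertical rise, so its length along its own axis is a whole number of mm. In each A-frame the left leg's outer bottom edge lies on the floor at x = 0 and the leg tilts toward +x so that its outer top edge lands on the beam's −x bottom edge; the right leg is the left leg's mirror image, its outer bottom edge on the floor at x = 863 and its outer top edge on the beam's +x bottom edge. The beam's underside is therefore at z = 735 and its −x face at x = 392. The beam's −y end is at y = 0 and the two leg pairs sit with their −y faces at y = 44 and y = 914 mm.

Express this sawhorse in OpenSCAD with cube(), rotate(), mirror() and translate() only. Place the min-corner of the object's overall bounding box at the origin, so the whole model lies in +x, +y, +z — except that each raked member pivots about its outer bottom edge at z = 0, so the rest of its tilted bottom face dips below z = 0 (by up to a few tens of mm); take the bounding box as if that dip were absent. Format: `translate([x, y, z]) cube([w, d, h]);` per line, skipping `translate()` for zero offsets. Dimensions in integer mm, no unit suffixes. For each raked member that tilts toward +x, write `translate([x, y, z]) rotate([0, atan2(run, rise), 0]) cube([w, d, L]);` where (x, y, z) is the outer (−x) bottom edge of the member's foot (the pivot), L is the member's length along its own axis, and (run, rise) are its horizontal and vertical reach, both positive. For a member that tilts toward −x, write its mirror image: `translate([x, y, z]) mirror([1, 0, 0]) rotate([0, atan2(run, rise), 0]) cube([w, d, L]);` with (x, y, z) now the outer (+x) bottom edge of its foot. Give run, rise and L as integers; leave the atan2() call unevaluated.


// leg length = √(392² + 735²) = 833
// right-leg outer foot x = 2·392 + 79 = 863
// beam min-corner = (392, 0, 735)
translate([392, 0, 735]) cube([79, 1011, 84]);
translate([0, 44, 0]) rotate([0, atan2(392, 735), 0]) cube([38, 53, 833]);
translate([863, 44, 0]) mirror([1, 0, 0]) rotate([0, atan2(392, 735), 0]) cube([38, 53, 833]);
translate([0, 914, 0]) rotate([0, atan2(392, 735), 0]) cube([38, 53, 833]);
translate([863, 914, 0]) mirror([1, 0, 0]) rotate([0, atan2(392, 735), 0]) cube([38, 53, 833]);


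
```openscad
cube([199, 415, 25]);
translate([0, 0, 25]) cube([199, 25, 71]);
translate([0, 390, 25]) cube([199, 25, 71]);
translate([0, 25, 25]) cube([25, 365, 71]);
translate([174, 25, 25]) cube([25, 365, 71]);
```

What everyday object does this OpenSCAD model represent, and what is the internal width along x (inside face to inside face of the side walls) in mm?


An open box. The internal width is 149 mm.

A 199×415 base slab with four walls standing on it — an open box. The base is 199 mm wide and the walls are 25 mm thick, so the internal width is 199 − 2 × 25 = 149 mm.


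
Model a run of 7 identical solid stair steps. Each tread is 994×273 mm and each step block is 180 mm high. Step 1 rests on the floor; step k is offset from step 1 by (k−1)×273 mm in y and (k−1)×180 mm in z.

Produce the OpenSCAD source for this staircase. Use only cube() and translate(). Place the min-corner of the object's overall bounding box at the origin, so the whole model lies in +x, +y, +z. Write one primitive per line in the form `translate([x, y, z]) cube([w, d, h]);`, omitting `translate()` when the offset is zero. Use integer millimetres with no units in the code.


cube([994, 273, 180]);
translate([0, 273, 180]) cube([994, 273, 180]);
translate([0, 546, 360]) cube([994, 273, 180]);
translate([0, 819, 540]) cube([994, 273, 180]);
translate([0, 1092, 720]) cube([994, 273, 180]);
translate([0, 1365, 900]) cube([994, 273, 180]);
translate([0, 1638, 1080]) cube([994, 273, 180]);


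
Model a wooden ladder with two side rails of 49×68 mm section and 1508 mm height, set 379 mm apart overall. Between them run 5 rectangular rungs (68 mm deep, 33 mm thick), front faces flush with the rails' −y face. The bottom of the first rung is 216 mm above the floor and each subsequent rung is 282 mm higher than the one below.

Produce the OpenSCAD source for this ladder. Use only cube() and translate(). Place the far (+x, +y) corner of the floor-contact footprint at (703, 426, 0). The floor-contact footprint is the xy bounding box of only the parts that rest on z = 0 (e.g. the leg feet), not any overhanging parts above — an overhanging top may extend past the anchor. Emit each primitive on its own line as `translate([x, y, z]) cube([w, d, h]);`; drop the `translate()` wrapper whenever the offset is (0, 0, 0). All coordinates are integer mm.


// rung span = 379 - 2*49 = 281
// rung[k] z = 216 + k*282
translate([324, 358, 0]) cube([49, 68, 1508]);
translate([654, 358, 0]) cube([49, 68, 1508]);
translate([373, 358, 216]) cube([281, 68, 33]);
translate([373, 358, 498]) cube([281, 68, 33]);
translate([373, 358, 780]) cube([281, 68, 33]);
translate([373, 358, 1062]) cube([281, 68, 33]);
translate([373, 358, 1344]) cube([281, 68, 33]);


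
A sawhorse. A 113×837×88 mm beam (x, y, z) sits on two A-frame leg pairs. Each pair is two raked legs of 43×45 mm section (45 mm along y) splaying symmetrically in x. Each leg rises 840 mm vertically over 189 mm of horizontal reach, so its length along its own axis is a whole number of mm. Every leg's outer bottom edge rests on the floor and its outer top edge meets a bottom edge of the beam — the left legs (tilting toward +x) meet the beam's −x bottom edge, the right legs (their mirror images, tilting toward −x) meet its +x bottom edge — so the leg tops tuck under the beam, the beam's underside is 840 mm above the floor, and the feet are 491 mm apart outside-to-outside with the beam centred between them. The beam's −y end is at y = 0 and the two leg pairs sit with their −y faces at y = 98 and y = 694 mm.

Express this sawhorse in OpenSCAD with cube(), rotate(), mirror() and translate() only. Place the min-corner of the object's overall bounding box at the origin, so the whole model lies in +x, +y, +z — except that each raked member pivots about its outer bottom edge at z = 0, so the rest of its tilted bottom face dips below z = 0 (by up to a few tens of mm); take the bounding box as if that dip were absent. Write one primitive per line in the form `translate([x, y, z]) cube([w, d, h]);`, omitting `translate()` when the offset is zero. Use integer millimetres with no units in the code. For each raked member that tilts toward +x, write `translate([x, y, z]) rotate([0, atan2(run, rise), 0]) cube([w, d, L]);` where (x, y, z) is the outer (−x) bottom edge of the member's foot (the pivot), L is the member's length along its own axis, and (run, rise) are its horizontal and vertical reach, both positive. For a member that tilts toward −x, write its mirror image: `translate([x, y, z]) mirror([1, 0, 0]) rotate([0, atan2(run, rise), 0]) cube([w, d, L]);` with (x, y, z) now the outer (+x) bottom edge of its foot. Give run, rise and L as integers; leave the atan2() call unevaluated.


translate([189, 0, 840]) cube([113, 837, 88]);
translate([0, 98, 0]) rotate([0, atan2(189, 840), 0]) cube([43, 45, 861]);
translate([491, 98, 0]) mirror([1, 0, 0]) rotate([0, atan2(189, 840), 0]) cube([43, 45, 861]);
translate([0, 694, 0]) rotate([0, atan2(189, 840), 0]) cube([43, 45, 861]);
translate([491, 694, 0]) mirror([1, 0, 0]) rotate([0, atan2(189, 840), 0]) cube([43, 45, 861]);


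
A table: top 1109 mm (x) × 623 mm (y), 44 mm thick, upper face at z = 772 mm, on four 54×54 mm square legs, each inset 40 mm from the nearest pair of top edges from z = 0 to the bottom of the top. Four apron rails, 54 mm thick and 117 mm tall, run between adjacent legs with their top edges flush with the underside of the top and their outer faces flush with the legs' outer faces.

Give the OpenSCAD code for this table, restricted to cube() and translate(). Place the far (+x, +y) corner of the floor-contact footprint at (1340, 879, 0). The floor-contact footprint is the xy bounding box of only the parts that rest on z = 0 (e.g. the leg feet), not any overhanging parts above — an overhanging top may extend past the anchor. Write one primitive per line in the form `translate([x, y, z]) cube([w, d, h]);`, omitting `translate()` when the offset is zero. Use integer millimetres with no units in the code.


translate([271, 296, 728]) cube([1109, 623, 44]);
translate([311, 336, 0]) cube([54, 54, 728]);
translate([1286, 336, 0]) cube([54, 54, 728]);
translate([311, 825, 0]) cube([54, 54, 728]);
translate([1286, 825, 0]) cube([54, 54, 728]);
translate([365, 336, 611]) cube([921, 54, 117]);
translate([365, 825, 611]) cube([921, 54, 117]);
translate([311, 390, 611]) cube([54, 435, 117]);
translate([1286, 390, 611]) cube([54, 435, 117]);


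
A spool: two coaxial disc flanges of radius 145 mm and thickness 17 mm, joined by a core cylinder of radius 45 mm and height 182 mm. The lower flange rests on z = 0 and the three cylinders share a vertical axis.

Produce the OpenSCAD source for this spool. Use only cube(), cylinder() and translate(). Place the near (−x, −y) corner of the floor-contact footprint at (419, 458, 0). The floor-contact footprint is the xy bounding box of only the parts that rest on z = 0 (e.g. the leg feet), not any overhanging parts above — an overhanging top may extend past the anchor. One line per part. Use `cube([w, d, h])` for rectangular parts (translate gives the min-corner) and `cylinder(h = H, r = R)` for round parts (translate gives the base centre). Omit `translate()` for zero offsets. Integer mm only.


translate([564, 603, 0]) cylinder(h = 17, r = 145);
translate([564, 603, 17]) cylinder(h = 182, r = 45);
translate([564, 603, 199]) cylinder(h = 17, r = 145);


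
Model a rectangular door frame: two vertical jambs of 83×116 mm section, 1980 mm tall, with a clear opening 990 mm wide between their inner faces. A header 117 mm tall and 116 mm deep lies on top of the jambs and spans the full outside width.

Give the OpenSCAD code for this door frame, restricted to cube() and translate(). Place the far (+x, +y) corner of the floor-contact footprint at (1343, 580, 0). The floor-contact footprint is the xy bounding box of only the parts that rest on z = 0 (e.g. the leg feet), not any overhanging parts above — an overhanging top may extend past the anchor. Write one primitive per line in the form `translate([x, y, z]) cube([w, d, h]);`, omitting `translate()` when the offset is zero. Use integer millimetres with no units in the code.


translate([187, 464, 0]) cube([83, 116, 1980]);
translate([1260, 464, 0]) cube([83, 116, 1980]);
translate([187, 464, 1980]) cube([1156, 116, 117]);


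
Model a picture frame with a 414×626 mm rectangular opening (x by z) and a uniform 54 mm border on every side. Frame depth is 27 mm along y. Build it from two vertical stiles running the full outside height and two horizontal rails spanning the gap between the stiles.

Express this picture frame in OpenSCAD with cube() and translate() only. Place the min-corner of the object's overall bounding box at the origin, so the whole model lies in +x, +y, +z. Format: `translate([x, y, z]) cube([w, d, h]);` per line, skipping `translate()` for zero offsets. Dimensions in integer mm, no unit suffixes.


cube([54, 27, 734]);
translate([468, 0, 0]) cube([54, 27, 734]);
translate([54, 0, 0]) cube([414, 27, 54]);
translate([54, 0, 680]) cube([414, 27, 54]);
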